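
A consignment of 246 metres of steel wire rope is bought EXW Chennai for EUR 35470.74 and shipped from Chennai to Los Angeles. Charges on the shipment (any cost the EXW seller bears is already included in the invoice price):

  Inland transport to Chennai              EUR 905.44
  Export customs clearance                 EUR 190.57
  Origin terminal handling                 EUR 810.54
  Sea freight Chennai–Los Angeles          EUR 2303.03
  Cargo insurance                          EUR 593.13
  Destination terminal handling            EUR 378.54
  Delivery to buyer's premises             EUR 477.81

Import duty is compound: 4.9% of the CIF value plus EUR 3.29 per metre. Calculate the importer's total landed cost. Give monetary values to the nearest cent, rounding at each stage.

EXW: the seller makes goods available at their premises; the buyer bears all onward costs.
CIF value = EXW price + inland to port + export clearance + origin terminal + freight + insurance = 35470.74 + 905.44 + 190.57 + 810.54 + 2303.03 + 593.13 = 40273.45
Ad valorem component: 40273.45 × 4.9% = 1973.40
Specific component: 246 × 3.29 = 809.34
Import duty = 1973.40 + 809.34 = 2782.74
Buyer bears: inland to port 905.44 + export clearance 190.57 + origin terminal 810.54 + freight 2303.03 + insurance 593.13 + destination terminal 378.54 + delivery 477.81 + duty 2782.74 = 8441.80
Landed cost = invoice 35470.74 + 8441.80 = 43912.54

Total landed cost: EUR 43912.54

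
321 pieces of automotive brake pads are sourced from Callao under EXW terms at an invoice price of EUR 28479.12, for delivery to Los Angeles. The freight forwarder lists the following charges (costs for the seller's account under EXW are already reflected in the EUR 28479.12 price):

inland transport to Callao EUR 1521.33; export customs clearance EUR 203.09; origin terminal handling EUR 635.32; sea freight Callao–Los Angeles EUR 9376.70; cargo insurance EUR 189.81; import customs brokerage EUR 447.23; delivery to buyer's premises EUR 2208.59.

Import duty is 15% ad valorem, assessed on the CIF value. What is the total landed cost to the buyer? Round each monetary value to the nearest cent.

EXW: the seller makes goods available at their premises; the buyer bears all onward costs.
CIF value = EXW price + inland to port + export clearance + origin terminal + freight + insurance = 28479.12 + 1521.33 + 203.09 + 635.32 + 9376.70 + 189.81 = 40405.37
Import duty = 40405.37 × 15% = 6060.81
Buyer bears: inland to port 1521.33 + export clearance 203.09 + origin terminal 635.32 + freight 9376.70 + insurance 189.81 + brokerage 447.23 + delivery 2208.59 + duty 6060.81 = 20642.88
Landed cost = invoice 28479.12 + 20642.88 = 49122.00

Total landed cost: EUR 49122.00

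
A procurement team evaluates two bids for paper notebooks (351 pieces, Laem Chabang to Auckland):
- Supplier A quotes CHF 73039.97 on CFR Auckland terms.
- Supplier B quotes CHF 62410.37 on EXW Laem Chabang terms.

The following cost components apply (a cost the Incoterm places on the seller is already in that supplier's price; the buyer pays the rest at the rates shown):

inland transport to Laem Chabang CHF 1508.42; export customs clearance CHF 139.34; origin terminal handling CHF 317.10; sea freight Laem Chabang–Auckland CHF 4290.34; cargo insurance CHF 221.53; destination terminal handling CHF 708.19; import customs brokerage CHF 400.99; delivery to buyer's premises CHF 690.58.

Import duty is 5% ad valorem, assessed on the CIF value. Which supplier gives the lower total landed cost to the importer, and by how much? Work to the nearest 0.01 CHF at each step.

Supplier B is cheaper by CHF 4593.12

Supplier A (CFR):
CIF value = CFR price + insurance = 73039.97 + 221.53 = 73261.50
Import duty = 73261.50 × 5% = 3663.08
Buyer bears (A): 221.53 + 708.19 + 400.99 + 690.58 = 2021.29
Landed cost (A) = invoice 73039.97 + 2021.29 + duty 3663.08 = 78724.34
Supplier B (EXW):
CIF value = EXW price + inland to port + export clearance + origin terminal + freight + insurance = 62410.37 + 1508.42 + 139.34 + 317.10 + 4290.34 + 221.53 = 68887.10
Import duty = 68887.10 × 5% = 3444.36
Buyer bears (B): 1508.42 + 139.34 + 317.10 + 4290.34 + 221.53 + 708.19 + 400.99 + 690.58 = 8276.49
Landed cost (B) = invoice 62410.37 + 8276.49 + duty 3444.36 = 74131.22
Difference = |78724.34 − 74131.22| = 4593.12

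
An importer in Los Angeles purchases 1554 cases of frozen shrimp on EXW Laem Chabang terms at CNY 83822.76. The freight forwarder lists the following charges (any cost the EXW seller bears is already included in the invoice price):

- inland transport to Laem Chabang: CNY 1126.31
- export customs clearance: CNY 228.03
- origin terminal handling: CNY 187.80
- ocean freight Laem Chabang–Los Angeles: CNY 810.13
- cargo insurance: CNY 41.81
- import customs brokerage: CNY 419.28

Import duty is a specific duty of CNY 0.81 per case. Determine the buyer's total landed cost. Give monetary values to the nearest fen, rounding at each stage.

EXW: the seller makes goods available at their premises; the buyer bears all onward costs.
CIF value = EXW price + inland to port + export clearance + origin terminal + freight + insurance = 83822.76 + 1126.31 + 228.03 + 187.80 + 810.13 + 41.81 = 86216.84
Import duty = 1554 × 0.81 = 1258.74
Buyer bears: inland to port 1126.31 + export clearance 228.03 + origin terminal 187.80 + freight 810.13 + insurance 41.81 + brokerage 419.28 + duty 1258.74 = 4072.10
Landed cost = invoice 83822.76 + 4072.10 = 87894.86

Total landed cost: CNY 87894.86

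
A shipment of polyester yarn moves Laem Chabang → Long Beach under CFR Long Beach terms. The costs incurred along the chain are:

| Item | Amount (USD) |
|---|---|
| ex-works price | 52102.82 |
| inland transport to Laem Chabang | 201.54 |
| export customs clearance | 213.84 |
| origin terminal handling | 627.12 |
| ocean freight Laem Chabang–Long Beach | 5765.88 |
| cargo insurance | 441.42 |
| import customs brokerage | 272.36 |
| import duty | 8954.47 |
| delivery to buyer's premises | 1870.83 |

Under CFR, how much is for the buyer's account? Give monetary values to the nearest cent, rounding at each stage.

CFR: the seller pays costs through ocean freight to the destination port, but not insurance.
Seller's account: goods 52102.82 + inland to port 201.54 + export clearance 213.84 + origin terminal 627.12 + freight 5765.88 = 58911.20
Buyer's account: insurance 441.42 + brokerage 272.36 + duty 8954.47 + delivery 1870.83 = 11539.08

Buyer's account: USD 11539.08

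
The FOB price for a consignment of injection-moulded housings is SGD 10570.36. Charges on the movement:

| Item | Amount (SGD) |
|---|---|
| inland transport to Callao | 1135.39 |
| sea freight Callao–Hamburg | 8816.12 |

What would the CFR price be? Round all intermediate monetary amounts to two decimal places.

CFR price: SGD 19386.48

Not relevant to the conversion: inland to port — on the seller under both FOB and CFR; already in the FOB price and stays in the CFR price.
From FOB to CFR, the seller additionally bears: freight.
CFR price = 10570.36 + 8816.12 = 19386.48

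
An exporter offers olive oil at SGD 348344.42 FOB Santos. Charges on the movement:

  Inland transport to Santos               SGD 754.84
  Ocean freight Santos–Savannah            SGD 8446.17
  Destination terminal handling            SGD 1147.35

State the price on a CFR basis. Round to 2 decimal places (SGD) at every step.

Not relevant to the conversion: inland to port — on the seller under both FOB and CFR; already in the FOB price and stays in the CFR price. destination terminal — on the buyer under both terms; not part of either seller's price.
From FOB to CFR, the seller additionally bears: freight.
CFR price = 348344.42 + 8446.17 = 356790.59

CFR price: SGD 356790.59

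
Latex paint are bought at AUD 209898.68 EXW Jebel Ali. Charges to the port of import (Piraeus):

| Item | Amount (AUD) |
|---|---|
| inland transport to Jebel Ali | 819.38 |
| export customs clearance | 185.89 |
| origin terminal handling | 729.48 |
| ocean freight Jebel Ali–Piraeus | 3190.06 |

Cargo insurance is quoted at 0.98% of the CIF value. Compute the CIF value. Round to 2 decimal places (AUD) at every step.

Let C be the CIF value. C = EXW price + pre-shipment costs + freight + 0.98% × C
C − 0.98% × C = 209898.68 + 819.38 + 185.89 + 729.48 + 3190.06
0.9902 × C = 214823.49
C = 214823.49 / 0.9902 = 216949.60
Insurance premium = 0.98% × 216949.60 = 2126.11

CIF value: AUD 216949.60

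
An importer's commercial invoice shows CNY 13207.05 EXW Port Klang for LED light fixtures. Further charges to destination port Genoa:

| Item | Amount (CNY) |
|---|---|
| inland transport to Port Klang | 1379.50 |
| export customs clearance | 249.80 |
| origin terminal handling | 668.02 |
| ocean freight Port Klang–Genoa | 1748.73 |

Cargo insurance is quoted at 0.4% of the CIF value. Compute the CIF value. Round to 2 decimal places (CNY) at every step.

Let C be the CIF value. C = EXW price + pre-shipment costs + freight + 0.4% × C
C − 0.4% × C = 13207.05 + 1379.50 + 249.80 + 668.02 + 1748.73
0.996 × C = 17253.10
C = 17253.10 / 0.996 = 17322.39
Insurance premium = 0.4% × 17322.39 = 69.29

CIF value: CNY 17322.39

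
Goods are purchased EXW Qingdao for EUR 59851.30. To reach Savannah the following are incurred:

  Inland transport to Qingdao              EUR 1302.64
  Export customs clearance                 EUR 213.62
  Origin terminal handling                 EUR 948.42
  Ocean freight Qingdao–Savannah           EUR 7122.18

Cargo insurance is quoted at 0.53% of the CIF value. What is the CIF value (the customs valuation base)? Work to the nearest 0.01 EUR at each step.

CIF value: EUR 69808.14

Let C be the CIF value. C = EXW price + pre-shipment costs + freight + 0.53% × C
C − 0.53% × C = 59851.30 + 1302.64 + 213.62 + 948.42 + 7122.18
0.9947 × C = 69438.16
C = 69438.16 / 0.9947 = 69808.14
Insurance premium = 0.53% × 69808.14 = 369.98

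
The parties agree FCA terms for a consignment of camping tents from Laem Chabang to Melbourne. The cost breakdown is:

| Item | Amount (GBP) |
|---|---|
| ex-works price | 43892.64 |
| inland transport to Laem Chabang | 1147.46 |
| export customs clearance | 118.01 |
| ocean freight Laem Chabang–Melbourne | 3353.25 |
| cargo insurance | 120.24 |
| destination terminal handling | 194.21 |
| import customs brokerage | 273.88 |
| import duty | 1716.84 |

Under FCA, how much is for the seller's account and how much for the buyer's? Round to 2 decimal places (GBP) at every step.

Seller: GBP 45158.11; buyer: GBP 5658.42

FCA: the seller delivers export-cleared goods to the carrier; the buyer bears costs from that point.
Seller's account: goods 43892.64 + inland to port 1147.46 + export clearance 118.01 = 45158.11
Buyer's account: freight 3353.25 + insurance 120.24 + destination terminal 194.21 + brokerage 273.88 + duty 1716.84 = 5658.42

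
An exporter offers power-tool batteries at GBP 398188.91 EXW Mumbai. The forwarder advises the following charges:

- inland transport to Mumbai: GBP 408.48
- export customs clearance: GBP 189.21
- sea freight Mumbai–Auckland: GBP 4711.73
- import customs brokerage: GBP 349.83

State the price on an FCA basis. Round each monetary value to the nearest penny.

Not relevant to the conversion: freight, brokerage — on the buyer under both terms; not part of either seller's price.
From EXW to FCA, the seller additionally bears: inland to port, export clearance.
FCA price = 398188.91 + 408.48 + 189.21 = 398786.60

FCA price: GBP 398786.60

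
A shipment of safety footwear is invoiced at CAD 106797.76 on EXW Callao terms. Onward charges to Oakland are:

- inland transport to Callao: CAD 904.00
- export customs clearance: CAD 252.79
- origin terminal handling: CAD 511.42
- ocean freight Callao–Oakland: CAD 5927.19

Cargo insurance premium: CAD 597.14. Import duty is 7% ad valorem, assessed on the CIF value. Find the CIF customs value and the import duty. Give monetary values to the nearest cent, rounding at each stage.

CIF = EXW price + pre-shipment costs + freight + insurance
CIF = 106797.76 + 904.00 + 252.79 + 511.42 + 5927.19 + 597.14 = 114990.30
Import duty = 114990.30 × 7% = 8049.32

CIF value: CAD 114990.30; import duty: CAD 8049.32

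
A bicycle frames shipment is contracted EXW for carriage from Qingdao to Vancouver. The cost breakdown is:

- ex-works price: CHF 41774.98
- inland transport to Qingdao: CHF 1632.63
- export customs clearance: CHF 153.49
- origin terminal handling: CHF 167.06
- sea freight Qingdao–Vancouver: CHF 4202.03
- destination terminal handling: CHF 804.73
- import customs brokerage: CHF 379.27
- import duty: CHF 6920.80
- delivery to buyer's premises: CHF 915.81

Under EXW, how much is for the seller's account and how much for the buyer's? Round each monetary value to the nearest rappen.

EXW: the seller makes goods available at their premises; the buyer bears all onward costs.
Seller's account: goods 41774.98 = 41774.98
Buyer's account: inland to port 1632.63 + export clearance 153.49 + origin terminal 167.06 + freight 4202.03 + destination terminal 804.73 + brokerage 379.27 + duty 6920.80 + delivery 915.81 = 15175.82

Seller: CHF 41774.98; buyer: CHF 15175.82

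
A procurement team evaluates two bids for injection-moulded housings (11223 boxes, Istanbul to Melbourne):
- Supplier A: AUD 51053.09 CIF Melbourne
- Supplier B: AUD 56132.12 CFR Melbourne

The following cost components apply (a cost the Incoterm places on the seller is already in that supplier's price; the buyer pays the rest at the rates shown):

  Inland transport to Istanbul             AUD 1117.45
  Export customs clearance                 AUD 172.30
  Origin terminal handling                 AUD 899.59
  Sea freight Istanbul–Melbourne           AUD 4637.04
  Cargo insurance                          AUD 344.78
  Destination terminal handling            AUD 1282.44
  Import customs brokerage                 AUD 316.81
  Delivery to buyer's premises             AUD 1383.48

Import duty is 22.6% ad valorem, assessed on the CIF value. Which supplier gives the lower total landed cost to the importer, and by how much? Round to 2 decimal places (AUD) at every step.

Supplier A is cheaper by AUD 6649.59

Supplier A (CIF):
The CIF price already equals the CIF value: 51053.09
Import duty = 51053.09 × 22.6% = 11538.00
Buyer bears (A): 1282.44 + 316.81 + 1383.48 = 2982.73
Landed cost (A) = invoice 51053.09 + 2982.73 + duty 11538.00 = 65573.82
Supplier B (CFR):
CIF value = CFR price + insurance = 56132.12 + 344.78 = 56476.90
Import duty = 56476.90 × 22.6% = 12763.78
Buyer bears (B): 344.78 + 1282.44 + 316.81 + 1383.48 = 3327.51
Landed cost (B) = invoice 56132.12 + 3327.51 + duty 12763.78 = 72223.41
Difference = |65573.82 − 72223.41| = 6649.59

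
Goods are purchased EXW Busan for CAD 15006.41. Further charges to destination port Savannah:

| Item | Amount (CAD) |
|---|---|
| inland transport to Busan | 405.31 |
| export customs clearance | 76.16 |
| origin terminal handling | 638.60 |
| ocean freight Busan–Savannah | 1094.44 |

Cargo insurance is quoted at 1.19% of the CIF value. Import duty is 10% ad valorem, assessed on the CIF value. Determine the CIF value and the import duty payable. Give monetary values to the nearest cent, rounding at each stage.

CIF value: CAD 17428.32; import duty: CAD 1742.83

Let C be the CIF value. C = EXW price + pre-shipment costs + freight + 1.19% × C
C − 1.19% × C = 15006.41 + 405.31 + 76.16 + 638.60 + 1094.44
0.9881 × C = 17220.92
C = 17220.92 / 0.9881 = 17428.32
Insurance premium = 1.19% × 17428.32 = 207.40
Import duty = 17428.32 × 10% = 1742.83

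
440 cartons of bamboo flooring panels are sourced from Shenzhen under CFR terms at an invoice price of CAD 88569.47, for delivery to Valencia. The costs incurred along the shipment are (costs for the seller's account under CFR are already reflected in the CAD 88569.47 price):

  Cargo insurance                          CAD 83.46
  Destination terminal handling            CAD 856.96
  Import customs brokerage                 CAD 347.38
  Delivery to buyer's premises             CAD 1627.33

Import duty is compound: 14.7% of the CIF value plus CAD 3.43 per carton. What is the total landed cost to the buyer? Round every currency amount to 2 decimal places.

CFR: the seller pays costs through ocean freight to the destination port, but not insurance.
CIF value = CFR price + insurance = 88569.47 + 83.46 = 88652.93
Ad valorem component: 88652.93 × 14.7% = 13031.98
Specific component: 440 × 3.43 = 1509.20
Import duty = 13031.98 + 1509.20 = 14541.18
Buyer bears: insurance 83.46 + destination terminal 856.96 + brokerage 347.38 + delivery 1627.33 + duty 14541.18 = 17456.31
Landed cost = invoice 88569.47 + 17456.31 = 106025.78

Total landed cost: CAD 106025.78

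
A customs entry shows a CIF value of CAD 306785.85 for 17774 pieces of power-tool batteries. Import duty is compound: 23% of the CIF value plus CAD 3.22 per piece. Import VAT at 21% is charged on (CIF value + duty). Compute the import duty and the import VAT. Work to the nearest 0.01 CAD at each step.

Ad valorem component: 306785.85 × 23% = 70560.75
Specific component: 17774 × 3.22 = 57232.28
Import duty = 70560.75 + 57232.28 = 127793.03
VAT base = CIF + duty = 306785.85 + 127793.03 = 434578.88
Import VAT = 434578.88 × 21% = 91261.56

Import duty: CAD 127793.03; import VAT: CAD 91261.56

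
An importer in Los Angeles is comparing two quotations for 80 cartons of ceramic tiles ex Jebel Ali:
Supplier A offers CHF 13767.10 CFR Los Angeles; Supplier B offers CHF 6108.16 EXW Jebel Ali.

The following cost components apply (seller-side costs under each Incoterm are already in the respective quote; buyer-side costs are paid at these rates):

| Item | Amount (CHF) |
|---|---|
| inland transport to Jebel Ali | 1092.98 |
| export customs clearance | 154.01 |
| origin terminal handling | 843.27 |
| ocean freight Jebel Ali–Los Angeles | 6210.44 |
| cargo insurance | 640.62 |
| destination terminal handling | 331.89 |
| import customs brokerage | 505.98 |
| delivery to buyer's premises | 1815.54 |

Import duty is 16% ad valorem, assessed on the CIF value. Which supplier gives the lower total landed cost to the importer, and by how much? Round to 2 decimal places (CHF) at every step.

Supplier A is cheaper by CHF 744.44

Supplier A (CFR):
CIF value = CFR price + insurance = 13767.10 + 640.62 = 14407.72
Import duty = 14407.72 × 16% = 2305.24
Buyer bears (A): 640.62 + 331.89 + 505.98 + 1815.54 = 3294.03
Landed cost (A) = invoice 13767.10 + 3294.03 + duty 2305.24 = 19366.37
Supplier B (EXW):
CIF value = EXW price + inland to port + export clearance + origin terminal + freight + insurance = 6108.16 + 1092.98 + 154.01 + 843.27 + 6210.44 + 640.62 = 15049.48
Import duty = 15049.48 × 16% = 2407.92
Buyer bears (B): 1092.98 + 154.01 + 843.27 + 6210.44 + 640.62 + 331.89 + 505.98 + 1815.54 = 11594.73
Landed cost (B) = invoice 6108.16 + 11594.73 + duty 2407.92 = 20110.81
Difference = |19366.37 − 20110.81| = 744.44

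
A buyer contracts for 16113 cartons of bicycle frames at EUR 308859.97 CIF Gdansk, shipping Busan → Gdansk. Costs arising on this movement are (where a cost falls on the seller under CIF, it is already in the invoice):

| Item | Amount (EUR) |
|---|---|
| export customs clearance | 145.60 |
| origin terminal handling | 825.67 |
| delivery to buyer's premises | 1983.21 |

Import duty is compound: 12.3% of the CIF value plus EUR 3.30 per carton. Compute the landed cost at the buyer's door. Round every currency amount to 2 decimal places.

CIF: the seller pays costs through ocean freight and marine insurance to the destination port.
Already in the invoice (seller's account under CIF): export clearance, origin terminal — exclude.
The CIF price already equals the CIF value: 308859.97
Ad valorem component: 308859.97 × 12.3% = 37989.78
Specific component: 16113 × 3.30 = 53172.90
Import duty = 37989.78 + 53172.90 = 91162.68
Buyer bears: delivery 1983.21 + duty 91162.68 = 93145.89
Landed cost = invoice 308859.97 + 93145.89 = 402005.86

Total landed cost: EUR 402005.86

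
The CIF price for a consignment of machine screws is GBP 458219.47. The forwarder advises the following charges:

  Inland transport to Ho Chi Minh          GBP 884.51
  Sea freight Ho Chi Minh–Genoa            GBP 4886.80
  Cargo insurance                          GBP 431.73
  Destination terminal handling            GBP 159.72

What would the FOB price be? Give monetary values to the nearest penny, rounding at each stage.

FOB price: GBP 452900.94

Not relevant to the conversion: inland to port — on the seller under both CIF and FOB; already in the CIF price and stays in the FOB price. destination terminal — on the buyer under both terms; not part of either seller's price.
From CIF to FOB, the seller no longer bears: freight, insurance.
FOB price = 458219.47 − 4886.80 − 431.73 = 452900.94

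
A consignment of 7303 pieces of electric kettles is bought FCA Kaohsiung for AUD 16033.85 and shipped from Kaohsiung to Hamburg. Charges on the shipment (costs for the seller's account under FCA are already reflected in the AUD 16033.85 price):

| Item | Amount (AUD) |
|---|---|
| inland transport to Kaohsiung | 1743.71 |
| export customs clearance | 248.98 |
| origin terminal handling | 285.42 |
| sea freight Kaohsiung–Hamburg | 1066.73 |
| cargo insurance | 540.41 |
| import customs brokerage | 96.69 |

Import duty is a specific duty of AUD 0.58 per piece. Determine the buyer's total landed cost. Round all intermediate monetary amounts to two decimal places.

Total landed cost: AUD 22258.84

FCA: the seller delivers export-cleared goods to the carrier; the buyer bears costs from that point.
Already in the invoice (seller's account under FCA): inland to port, export clearance — exclude.
CIF value = FCA price + origin terminal + freight + insurance = 16033.85 + 285.42 + 1066.73 + 540.41 = 17926.41
Import duty = 7303 × 0.58 = 4235.74
Buyer bears: origin terminal 285.42 + freight 1066.73 + insurance 540.41 + brokerage 96.69 + duty 4235.74 = 6224.99
Landed cost = invoice 16033.85 + 6224.99 = 22258.84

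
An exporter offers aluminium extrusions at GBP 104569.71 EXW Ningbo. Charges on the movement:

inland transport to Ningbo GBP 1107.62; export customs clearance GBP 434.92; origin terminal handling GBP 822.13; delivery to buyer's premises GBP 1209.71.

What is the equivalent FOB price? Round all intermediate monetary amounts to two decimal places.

Not relevant to the conversion: delivery — on the buyer under both terms; not part of either seller's price.
From EXW to FOB, the seller additionally bears: inland to port, export clearance, origin terminal.
FOB price = 104569.71 + 1107.62 + 434.92 + 822.13 = 106934.38

FOB price: GBP 106934.38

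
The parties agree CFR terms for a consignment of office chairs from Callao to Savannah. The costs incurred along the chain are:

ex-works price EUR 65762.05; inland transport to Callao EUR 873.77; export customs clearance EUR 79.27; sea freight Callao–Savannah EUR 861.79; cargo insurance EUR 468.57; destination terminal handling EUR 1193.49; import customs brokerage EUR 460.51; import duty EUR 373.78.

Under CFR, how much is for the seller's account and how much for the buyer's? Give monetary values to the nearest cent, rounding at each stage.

Seller: EUR 67576.88; buyer: EUR 2496.35

CFR: the seller pays costs through ocean freight to the destination port, but not insurance.
Seller's account: goods 65762.05 + inland to port 873.77 + export clearance 79.27 + freight 861.79 = 67576.88
Buyer's account: insurance 468.57 + destination terminal 1193.49 + brokerage 460.51 + duty 373.78 = 2496.35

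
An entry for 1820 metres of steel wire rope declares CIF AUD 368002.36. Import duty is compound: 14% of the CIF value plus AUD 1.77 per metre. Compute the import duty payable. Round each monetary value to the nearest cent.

Ad valorem component: 368002.36 × 14% = 51520.33
Specific component: 1820 × 1.77 = 3221.40
Import duty = 51520.33 + 3221.40 = 54741.73

Import duty: AUD 54741.73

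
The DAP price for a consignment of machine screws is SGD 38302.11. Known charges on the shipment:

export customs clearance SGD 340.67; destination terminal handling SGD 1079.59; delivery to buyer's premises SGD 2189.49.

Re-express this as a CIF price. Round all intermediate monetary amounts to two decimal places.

Not relevant to the conversion: export clearance — on the seller under both DAP and CIF; already in the DAP price and stays in the CIF price.
From DAP to CIF, the seller no longer bears: destination terminal, delivery.
CIF price = 38302.11 − 1079.59 − 2189.49 = 35033.03

CIF price: SGD 35033.03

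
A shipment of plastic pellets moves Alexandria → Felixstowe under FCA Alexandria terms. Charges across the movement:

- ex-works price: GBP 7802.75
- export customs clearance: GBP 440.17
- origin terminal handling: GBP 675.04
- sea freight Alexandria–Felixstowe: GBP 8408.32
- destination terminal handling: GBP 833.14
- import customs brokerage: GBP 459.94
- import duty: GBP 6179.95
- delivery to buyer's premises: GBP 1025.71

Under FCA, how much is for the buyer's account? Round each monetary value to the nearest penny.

FCA: the seller delivers export-cleared goods to the carrier; the buyer bears costs from that point.
Seller's account: goods 7802.75 + export clearance 440.17 = 8242.92
Buyer's account: origin terminal 675.04 + freight 8408.32 + destination terminal 833.14 + brokerage 459.94 + duty 6179.95 + delivery 1025.71 = 17582.10

Buyer's account: GBP 17582.10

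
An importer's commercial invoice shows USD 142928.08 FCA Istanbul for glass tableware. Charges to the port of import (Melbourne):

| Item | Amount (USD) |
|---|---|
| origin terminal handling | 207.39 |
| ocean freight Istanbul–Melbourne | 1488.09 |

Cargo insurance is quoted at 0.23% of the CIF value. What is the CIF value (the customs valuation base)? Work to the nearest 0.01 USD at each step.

CIF value: USD 144956.96

Let C be the CIF value. C = FCA price + pre-shipment costs + freight + 0.23% × C
C − 0.23% × C = 142928.08 + 207.39 + 1488.09
0.9977 × C = 144623.56
C = 144623.56 / 0.9977 = 144956.96
Insurance premium = 0.23% × 144956.96 = 333.40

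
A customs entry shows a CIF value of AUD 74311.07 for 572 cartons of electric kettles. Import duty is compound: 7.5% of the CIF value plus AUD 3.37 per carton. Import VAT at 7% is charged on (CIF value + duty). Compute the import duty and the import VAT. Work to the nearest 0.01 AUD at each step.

Ad valorem component: 74311.07 × 7.5% = 5573.33
Specific component: 572 × 3.37 = 1927.64
Import duty = 5573.33 + 1927.64 = 7500.97
VAT base = CIF + duty = 74311.07 + 7500.97 = 81812.04
Import VAT = 81812.04 × 7% = 5726.84

Import duty: AUD 7500.97; import VAT: AUD 5726.84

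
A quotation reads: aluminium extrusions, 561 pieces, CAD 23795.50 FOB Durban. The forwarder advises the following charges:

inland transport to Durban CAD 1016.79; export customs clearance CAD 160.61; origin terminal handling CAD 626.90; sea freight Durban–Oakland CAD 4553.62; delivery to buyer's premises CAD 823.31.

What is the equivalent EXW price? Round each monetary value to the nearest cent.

EXW price: CAD 21991.20

Not relevant to the conversion: freight, delivery — on the buyer under both terms; not part of either seller's price.
From FOB to EXW, the seller no longer bears: inland to port, export clearance, origin terminal.
EXW price = 23795.50 − 1016.79 − 160.61 − 626.90 = 21991.20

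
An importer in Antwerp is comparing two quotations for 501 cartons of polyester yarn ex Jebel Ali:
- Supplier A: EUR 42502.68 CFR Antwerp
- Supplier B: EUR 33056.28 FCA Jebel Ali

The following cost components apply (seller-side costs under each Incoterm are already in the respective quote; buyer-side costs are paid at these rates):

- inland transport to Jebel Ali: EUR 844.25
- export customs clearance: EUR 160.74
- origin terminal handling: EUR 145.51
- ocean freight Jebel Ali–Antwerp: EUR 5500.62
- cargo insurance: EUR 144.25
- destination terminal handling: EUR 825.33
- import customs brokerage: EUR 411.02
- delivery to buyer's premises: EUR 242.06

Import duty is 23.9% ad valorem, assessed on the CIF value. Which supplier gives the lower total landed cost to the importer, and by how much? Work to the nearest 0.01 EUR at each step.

Supplier B is cheaper by EUR 4708.54

Supplier A (CFR):
CIF value = CFR price + insurance = 42502.68 + 144.25 = 42646.93
Import duty = 42646.93 × 23.9% = 10192.62
Buyer bears (A): 144.25 + 825.33 + 411.02 + 242.06 = 1622.66
Landed cost (A) = invoice 42502.68 + 1622.66 + duty 10192.62 = 54317.96
Supplier B (FCA):
CIF value = FCA price + origin terminal + freight + insurance = 33056.28 + 145.51 + 5500.62 + 144.25 = 38846.66
Import duty = 38846.66 × 23.9% = 9284.35
Buyer bears (B): 145.51 + 5500.62 + 144.25 + 825.33 + 411.02 + 242.06 = 7268.79
Landed cost (B) = invoice 33056.28 + 7268.79 + duty 9284.35 = 49609.42
Difference = |54317.96 − 49609.42| = 4708.54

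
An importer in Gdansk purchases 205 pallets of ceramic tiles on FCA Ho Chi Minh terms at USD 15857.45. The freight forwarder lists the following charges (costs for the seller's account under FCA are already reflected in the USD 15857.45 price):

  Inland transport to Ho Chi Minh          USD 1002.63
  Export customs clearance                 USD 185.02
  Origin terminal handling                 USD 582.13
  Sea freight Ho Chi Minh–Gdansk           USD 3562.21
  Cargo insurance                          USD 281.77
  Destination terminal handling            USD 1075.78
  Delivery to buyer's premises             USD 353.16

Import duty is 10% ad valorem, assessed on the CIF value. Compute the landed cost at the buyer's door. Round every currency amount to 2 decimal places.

Total landed cost: USD 23740.86

FCA: the seller delivers export-cleared goods to the carrier; the buyer bears costs from that point.
Already in the invoice (seller's account under FCA): inland to port, export clearance — exclude.
CIF value = FCA price + origin terminal + freight + insurance = 15857.45 + 582.13 + 3562.21 + 281.77 = 20283.56
Import duty = 20283.56 × 10% = 2028.36
Buyer bears: origin terminal 582.13 + freight 3562.21 + insurance 281.77 + destination terminal 1075.78 + delivery 353.16 + duty 2028.36 = 7883.41
Landed cost = invoice 15857.45 + 7883.41 = 23740.86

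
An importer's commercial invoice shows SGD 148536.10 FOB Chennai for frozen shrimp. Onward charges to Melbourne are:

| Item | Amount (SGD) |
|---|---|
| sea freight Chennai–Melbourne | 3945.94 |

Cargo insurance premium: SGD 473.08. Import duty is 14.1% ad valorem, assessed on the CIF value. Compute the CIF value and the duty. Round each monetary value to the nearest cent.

CIF value: SGD 152955.12; import duty: SGD 21566.67

CIF = FOB price + freight + insurance
CIF = 148536.10 + 3945.94 + 473.08 = 152955.12
Import duty = 152955.12 × 14.1% = 21566.67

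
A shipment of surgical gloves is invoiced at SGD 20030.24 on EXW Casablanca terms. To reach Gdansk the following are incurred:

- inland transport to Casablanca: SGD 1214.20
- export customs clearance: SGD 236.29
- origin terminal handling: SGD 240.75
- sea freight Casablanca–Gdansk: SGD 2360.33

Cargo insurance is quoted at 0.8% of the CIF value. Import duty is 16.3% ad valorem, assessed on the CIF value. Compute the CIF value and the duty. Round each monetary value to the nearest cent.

CIF value: SGD 24276.02; import duty: SGD 3956.99

Let C be the CIF value. C = EXW price + pre-shipment costs + freight + 0.8% × C
C − 0.8% × C = 20030.24 + 1214.20 + 236.29 + 240.75 + 2360.33
0.992 × C = 24081.81
C = 24081.81 / 0.992 = 24276.02
Insurance premium = 0.8% × 24276.02 = 194.21
Import duty = 24276.02 × 16.3% = 3956.99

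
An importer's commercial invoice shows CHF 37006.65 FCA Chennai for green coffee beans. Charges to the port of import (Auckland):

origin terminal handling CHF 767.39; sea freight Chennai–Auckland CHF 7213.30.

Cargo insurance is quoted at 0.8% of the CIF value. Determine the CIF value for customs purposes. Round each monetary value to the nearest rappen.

Let C be the CIF value. C = FCA price + pre-shipment costs + freight + 0.8% × C
C − 0.8% × C = 37006.65 + 767.39 + 7213.30
0.992 × C = 44987.34
C = 44987.34 / 0.992 = 45350.14
Insurance premium = 0.8% × 45350.14 = 362.80

CIF value: CHF 45350.14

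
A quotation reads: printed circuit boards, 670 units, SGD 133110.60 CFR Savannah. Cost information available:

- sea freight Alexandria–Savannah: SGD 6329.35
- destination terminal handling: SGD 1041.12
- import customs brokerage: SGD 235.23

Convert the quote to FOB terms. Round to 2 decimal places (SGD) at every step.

FOB price: SGD 126781.25

Not relevant to the conversion: destination terminal, brokerage — on the buyer under both terms; not part of either seller's price.
From CFR to FOB, the seller no longer bears: freight.
FOB price = 133110.60 − 6329.35 = 126781.25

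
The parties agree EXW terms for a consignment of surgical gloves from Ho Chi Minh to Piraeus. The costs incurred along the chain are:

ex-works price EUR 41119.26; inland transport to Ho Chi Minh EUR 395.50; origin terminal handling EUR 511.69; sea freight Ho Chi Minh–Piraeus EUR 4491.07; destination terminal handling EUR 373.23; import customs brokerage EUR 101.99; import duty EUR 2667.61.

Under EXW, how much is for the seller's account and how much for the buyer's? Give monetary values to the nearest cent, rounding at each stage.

EXW: the seller makes goods available at their premises; the buyer bears all onward costs.
Seller's account: goods 41119.26 = 41119.26
Buyer's account: inland to port 395.50 + origin terminal 511.69 + freight 4491.07 + destination terminal 373.23 + brokerage 101.99 + duty 2667.61 = 8541.09

Seller: EUR 41119.26; buyer: EUR 8541.09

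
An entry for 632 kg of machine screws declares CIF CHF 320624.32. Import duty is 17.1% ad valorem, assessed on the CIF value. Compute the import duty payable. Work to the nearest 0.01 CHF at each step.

Import duty = 320624.32 × 17.1% = 54826.76

Import duty: CHF 54826.76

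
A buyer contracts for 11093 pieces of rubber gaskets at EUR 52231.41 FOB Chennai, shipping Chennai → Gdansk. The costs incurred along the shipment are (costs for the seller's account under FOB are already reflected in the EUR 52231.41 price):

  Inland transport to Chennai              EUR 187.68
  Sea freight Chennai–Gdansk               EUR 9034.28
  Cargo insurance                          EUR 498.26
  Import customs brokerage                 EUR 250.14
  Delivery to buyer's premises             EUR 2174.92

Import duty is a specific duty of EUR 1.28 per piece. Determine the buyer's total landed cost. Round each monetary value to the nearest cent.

FOB: the seller bears costs until goods are on board at the origin port; the buyer bears freight, insurance and all costs thereafter.
Already in the invoice (seller's account under FOB): inland to port — exclude.
CIF value = FOB price + freight + insurance = 52231.41 + 9034.28 + 498.26 = 61763.95
Import duty = 11093 × 1.28 = 14199.04
Buyer bears: freight 9034.28 + insurance 498.26 + brokerage 250.14 + delivery 2174.92 + duty 14199.04 = 26156.64
Landed cost = invoice 52231.41 + 26156.64 = 78388.05

Total landed cost: EUR 78388.05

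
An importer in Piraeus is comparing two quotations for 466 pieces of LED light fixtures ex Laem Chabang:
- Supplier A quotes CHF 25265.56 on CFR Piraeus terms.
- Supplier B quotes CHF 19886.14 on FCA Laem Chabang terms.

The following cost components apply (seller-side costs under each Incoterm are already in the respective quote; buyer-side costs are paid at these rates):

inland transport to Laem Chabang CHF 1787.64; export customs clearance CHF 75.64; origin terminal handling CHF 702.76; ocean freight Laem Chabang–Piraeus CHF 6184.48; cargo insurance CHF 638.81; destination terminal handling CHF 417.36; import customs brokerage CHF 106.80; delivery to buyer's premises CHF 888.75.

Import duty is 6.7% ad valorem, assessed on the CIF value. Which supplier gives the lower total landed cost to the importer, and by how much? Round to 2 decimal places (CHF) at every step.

Supplier A (CFR):
CIF value = CFR price + insurance = 25265.56 + 638.81 = 25904.37
Import duty = 25904.37 × 6.7% = 1735.59
Buyer bears (A): 638.81 + 417.36 + 106.80 + 888.75 = 2051.72
Landed cost (A) = invoice 25265.56 + 2051.72 + duty 1735.59 = 29052.87
Supplier B (FCA):
CIF value = FCA price + origin terminal + freight + insurance = 19886.14 + 702.76 + 6184.48 + 638.81 = 27412.19
Import duty = 27412.19 × 6.7% = 1836.62
Buyer bears (B): 702.76 + 6184.48 + 638.81 + 417.36 + 106.80 + 888.75 = 8938.96
Landed cost (B) = invoice 19886.14 + 8938.96 + duty 1836.62 = 30661.72
Difference = |29052.87 − 30661.72| = 1608.85

Supplier A is cheaper by CHF 1608.85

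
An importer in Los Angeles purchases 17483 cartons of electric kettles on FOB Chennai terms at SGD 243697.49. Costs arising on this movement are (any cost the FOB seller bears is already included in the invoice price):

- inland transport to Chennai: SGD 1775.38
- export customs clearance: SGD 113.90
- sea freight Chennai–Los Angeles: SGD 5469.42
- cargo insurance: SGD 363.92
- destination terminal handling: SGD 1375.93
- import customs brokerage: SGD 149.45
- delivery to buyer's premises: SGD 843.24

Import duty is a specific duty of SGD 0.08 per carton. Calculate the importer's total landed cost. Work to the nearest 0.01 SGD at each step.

Total landed cost: SGD 253298.09

FOB: the seller bears costs until goods are on board at the origin port; the buyer bears freight, insurance and all costs thereafter.
Already in the invoice (seller's account under FOB): inland to port, export clearance — exclude.
CIF value = FOB price + freight + insurance = 243697.49 + 5469.42 + 363.92 = 249530.83
Import duty = 17483 × 0.08 = 1398.64
Buyer bears: freight 5469.42 + insurance 363.92 + destination terminal 1375.93 + brokerage 149.45 + delivery 843.24 + duty 1398.64 = 9600.60
Landed cost = invoice 243697.49 + 9600.60 = 253298.09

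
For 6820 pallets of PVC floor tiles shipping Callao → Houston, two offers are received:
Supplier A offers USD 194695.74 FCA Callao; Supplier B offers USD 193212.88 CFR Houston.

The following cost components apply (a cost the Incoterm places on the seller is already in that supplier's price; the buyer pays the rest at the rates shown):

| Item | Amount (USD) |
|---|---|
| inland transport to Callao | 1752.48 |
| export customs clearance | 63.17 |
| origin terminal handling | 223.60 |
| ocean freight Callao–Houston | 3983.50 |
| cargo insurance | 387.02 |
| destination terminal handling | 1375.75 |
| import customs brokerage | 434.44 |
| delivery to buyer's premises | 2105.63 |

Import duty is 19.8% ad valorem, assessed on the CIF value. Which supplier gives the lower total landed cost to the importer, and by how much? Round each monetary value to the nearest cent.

Supplier A (FCA):
CIF value = FCA price + origin terminal + freight + insurance = 194695.74 + 223.60 + 3983.50 + 387.02 = 199289.86
Import duty = 199289.86 × 19.8% = 39459.39
Buyer bears (A): 223.60 + 3983.50 + 387.02 + 1375.75 + 434.44 + 2105.63 = 8509.94
Landed cost (A) = invoice 194695.74 + 8509.94 + duty 39459.39 = 242665.07
Supplier B (CFR):
CIF value = CFR price + insurance = 193212.88 + 387.02 = 193599.90
Import duty = 193599.90 × 19.8% = 38332.78
Buyer bears (B): 387.02 + 1375.75 + 434.44 + 2105.63 = 4302.84
Landed cost (B) = invoice 193212.88 + 4302.84 + duty 38332.78 = 235848.50
Difference = |242665.07 − 235848.50| = 6816.57

Supplier B is cheaper by USD 6816.57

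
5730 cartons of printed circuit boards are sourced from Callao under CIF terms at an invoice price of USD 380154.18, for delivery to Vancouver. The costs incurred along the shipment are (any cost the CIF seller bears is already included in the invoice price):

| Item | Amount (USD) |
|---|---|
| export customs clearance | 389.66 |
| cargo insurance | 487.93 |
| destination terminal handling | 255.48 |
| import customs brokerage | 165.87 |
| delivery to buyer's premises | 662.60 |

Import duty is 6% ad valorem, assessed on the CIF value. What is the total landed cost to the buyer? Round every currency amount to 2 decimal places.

Total landed cost: USD 404047.38

CIF: the seller pays costs through ocean freight and marine insurance to the destination port.
Already in the invoice (seller's account under CIF): export clearance, insurance — exclude.
The CIF price already equals the CIF value: 380154.18
Import duty = 380154.18 × 6% = 22809.25
Buyer bears: destination terminal 255.48 + brokerage 165.87 + delivery 662.60 + duty 22809.25 = 23893.20
Landed cost = invoice 380154.18 + 23893.20 = 404047.38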